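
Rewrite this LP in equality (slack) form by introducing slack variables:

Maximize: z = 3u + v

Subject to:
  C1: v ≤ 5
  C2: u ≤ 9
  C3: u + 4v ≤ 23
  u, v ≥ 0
max z = 3u + v

s.t.
  v + s1 = 5
  u + s2 = 9
  u + 4v + s3 = 23
  u, v, s1, s2, s3 ≥ 0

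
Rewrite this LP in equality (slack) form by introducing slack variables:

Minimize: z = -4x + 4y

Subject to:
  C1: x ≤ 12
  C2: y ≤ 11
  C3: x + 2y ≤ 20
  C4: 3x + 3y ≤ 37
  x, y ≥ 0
min z = -4x + 4y

s.t.
  x + s1 = 12
  y + s2 = 11
  x + 2y + s3 = 20
  3x + 3y + s4 = 37
  x, y, s1, s2, s3, s4 ≥ 0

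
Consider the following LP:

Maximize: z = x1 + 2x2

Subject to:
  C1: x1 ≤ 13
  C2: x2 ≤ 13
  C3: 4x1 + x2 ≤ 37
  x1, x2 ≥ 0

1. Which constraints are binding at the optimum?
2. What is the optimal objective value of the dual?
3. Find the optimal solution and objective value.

1. C2, C3
2. 32 (by strong duality, equal to the primal optimum)
3. x1 = 6, x2 = 13, z = 32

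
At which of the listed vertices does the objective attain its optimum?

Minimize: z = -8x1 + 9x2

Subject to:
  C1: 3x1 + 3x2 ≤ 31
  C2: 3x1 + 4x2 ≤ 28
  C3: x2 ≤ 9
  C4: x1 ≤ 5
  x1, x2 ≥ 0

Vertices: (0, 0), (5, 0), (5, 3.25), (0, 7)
Evaluating z = -8x1 + 9x2 at each vertex:
  (0, 0): z = 0
  (5, 0): z = -40
  (5, 3.25): z = -10.75
  (0, 7): z = 63

The smallest value is z = -40, attained at (5, 0).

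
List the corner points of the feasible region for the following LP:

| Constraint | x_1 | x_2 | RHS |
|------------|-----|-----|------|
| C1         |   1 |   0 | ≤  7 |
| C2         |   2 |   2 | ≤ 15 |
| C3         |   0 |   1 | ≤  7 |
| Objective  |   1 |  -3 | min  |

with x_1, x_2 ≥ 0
Each vertex is the intersection of two constraint boundaries that also satisfies all remaining constraints:
  x_1 = 0 and x_2 = 0 → (0, 0)
  x_1 = 7 and x_2 = 0 → (7, 0)
  x_1 = 7 and 2x_1 + 2x_2 = 15 → (7, 0.5)
  2x_1 + 2x_2 = 15 and x_2 = 7 → (0.5, 7)
  x_2 = 7 and x_1 = 0 → (0, 7)

Vertices: (0, 0), (7, 0), (7, 0.5), (0.5, 7), (0, 7)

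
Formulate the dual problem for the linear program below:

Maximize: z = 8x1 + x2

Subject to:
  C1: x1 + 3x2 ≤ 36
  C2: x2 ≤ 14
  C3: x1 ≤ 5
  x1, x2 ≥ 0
Minimize: z = 36y1 + 14y2 + 5y3

Subject to:
  C1: -y1 - y3 ≤ -8
  C2: -3y1 - y2 ≤ -1
  y1, y2, y3 ≥ 0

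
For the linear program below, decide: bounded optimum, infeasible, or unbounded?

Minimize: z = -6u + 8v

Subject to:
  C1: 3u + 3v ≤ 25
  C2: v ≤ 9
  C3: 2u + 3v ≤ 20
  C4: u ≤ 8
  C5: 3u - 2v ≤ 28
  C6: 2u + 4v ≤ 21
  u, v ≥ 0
The point (8, 0) satisfies every constraint, so the LP is feasible; the constraints give u ≤ 8 and v ≤ 9, which with u, v ≥ 0 keep the feasible region inside a bounded box. A feasible, bounded LP attains a finite optimum at a vertex.

The LP has an optimal solution: (8, 0) with z = -48.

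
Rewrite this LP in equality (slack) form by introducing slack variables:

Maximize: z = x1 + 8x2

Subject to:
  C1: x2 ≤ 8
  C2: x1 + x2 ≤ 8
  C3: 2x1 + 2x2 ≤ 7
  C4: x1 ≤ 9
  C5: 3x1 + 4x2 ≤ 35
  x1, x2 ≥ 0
max z = x1 + 8x2

s.t.
  x2 + s1 = 8
  x1 + x2 + s2 = 8
  2x1 + 2x2 + s3 = 7
  x1 + s4 = 9
  3x1 + 4x2 + s5 = 35
  x1, x2, s1, s2, s3, s4, s5 ≥ 0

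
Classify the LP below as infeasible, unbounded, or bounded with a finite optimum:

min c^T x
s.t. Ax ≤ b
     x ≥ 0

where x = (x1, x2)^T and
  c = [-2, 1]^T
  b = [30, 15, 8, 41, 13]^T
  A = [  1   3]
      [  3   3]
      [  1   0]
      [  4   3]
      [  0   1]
The point (5, 0) satisfies every constraint, so the LP is feasible; the constraints give x1 ≤ 8 and x2 ≤ 13, which with x1, x2 ≥ 0 keep the feasible region inside a bounded box. A feasible, bounded LP attains a finite optimum at a vertex.

Evaluating z = -2x1 + x2 at each vertex:
  (0, 0): z = 0
  (5, 0): z = -10
  (0, 5): z = 5

The LP has an optimal solution: (5, 0) with z = -10.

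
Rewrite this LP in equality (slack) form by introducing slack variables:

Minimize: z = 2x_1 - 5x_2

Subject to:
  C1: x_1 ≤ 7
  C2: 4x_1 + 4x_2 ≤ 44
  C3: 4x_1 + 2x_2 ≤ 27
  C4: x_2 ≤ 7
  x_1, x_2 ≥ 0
min z = 2x_1 - 5x_2

s.t.
  x_1 + s1 = 7
  4x_1 + 4x_2 + s2 = 44
  4x_1 + 2x_2 + s3 = 27
  x_2 + s4 = 7
  x_1, x_2, s1, s2, s3, s4 ≥ 0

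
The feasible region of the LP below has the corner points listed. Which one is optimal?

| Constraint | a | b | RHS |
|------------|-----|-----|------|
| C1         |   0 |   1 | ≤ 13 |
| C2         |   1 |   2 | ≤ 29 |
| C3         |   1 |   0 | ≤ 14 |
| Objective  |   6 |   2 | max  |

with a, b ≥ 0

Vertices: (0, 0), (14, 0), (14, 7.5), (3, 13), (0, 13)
(14, 7.5) with z = 99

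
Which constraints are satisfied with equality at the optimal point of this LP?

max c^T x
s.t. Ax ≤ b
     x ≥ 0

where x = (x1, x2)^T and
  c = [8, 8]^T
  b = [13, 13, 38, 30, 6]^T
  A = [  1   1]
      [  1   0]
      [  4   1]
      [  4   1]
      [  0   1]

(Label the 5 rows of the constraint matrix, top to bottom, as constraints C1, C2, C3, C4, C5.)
Optimal: x1 = 6, x2 = 6
Slack at optimum:
  C1: slack = 1
  C2: slack = 7
  C3: slack = 8
  C4: slack = 0 (binding)
  C5: slack = 0 (binding)
  x1 ≥ 0: x1 = 6
  x2 ≥ 0: x2 = 6
Binding constraints: C4, C5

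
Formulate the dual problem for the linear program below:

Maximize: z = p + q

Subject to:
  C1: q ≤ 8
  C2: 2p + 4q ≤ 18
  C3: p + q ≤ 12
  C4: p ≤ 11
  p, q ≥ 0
Minimize: z = 8y1 + 18y2 + 12y3 + 11y4

Subject to:
  C1: -2y2 - y3 - y4 ≤ -1
  C2: -y1 - 4y2 - y3 ≤ -1
  y1, y2, y3, y4 ≥ 0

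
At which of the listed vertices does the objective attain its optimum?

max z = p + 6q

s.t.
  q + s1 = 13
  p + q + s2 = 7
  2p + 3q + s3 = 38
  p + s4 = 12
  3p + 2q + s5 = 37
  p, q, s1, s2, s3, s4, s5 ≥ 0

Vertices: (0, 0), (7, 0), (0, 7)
Evaluating z = p + 6q at each vertex:
  (0, 0): z = 0
  (7, 0): z = 7
  (0, 7): z = 42

The largest value is z = 42, attained at (0, 7).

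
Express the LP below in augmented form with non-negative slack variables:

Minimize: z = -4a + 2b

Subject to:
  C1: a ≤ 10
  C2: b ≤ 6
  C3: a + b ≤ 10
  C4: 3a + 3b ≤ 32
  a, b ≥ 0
min z = -4a + 2b

s.t.
  a + s1 = 10
  b + s2 = 6
  a + b + s3 = 10
  3a + 3b + s4 = 32
  a, b, s1, s2, s3, s4 ≥ 0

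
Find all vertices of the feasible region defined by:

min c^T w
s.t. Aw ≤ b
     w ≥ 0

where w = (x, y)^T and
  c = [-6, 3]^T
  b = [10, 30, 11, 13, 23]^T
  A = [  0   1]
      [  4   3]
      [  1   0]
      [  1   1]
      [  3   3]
Each vertex is the intersection of two constraint boundaries that also satisfies all remaining constraints:
  x = 0 and y = 0 → (0, 0)
  4x + 3y = 30 and y = 0 → (7.5, 0)
  4x + 3y = 30 and 3x + 3y = 23 → (7, 0.6667)
  3x + 3y = 23 and x = 0 → (0, 7.667)

Vertices: (0, 0), (7.5, 0), (7, 0.6667), (0, 7.667)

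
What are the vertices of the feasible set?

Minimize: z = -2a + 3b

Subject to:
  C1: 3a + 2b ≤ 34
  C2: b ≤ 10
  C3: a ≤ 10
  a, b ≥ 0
Each vertex is the intersection of two constraint boundaries that also satisfies all remaining constraints:
  a = 0 and b = 0 → (0, 0)
  a = 10 and b = 0 → (10, 0)
  3a + 2b = 34 and a = 10 → (10, 2)
  3a + 2b = 34 and b = 10 → (4.667, 10)
  b = 10 and a = 0 → (0, 10)

Vertices: (0, 0), (10, 0), (10, 2), (4.667, 10), (0, 10)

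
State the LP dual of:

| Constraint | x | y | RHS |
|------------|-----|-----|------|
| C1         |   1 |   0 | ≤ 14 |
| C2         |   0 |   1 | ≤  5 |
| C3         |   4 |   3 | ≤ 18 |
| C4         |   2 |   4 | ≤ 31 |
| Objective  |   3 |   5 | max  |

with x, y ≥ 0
Minimize: z = 14y1 + 5y2 + 18y3 + 31y4

Subject to:
  C1: -y1 - 4y3 - 2y4 ≤ -3
  C2: -y2 - 3y3 - 4y4 ≤ -5
  y1, y2, y3, y4 ≥ 0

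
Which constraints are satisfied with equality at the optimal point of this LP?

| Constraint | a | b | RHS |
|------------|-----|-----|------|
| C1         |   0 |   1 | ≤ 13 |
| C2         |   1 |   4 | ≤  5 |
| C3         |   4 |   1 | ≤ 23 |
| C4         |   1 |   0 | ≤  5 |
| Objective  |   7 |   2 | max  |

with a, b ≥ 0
Optimal: a = 5, b = 0
Slack at optimum:
  C1: slack = 13
  C2: slack = 0 (binding)
  C3: slack = 3
  C4: slack = 0 (binding)
  a ≥ 0: a = 5
  b ≥ 0: b = 0 (binding)
Binding constraints: C2, C4, b ≥ 0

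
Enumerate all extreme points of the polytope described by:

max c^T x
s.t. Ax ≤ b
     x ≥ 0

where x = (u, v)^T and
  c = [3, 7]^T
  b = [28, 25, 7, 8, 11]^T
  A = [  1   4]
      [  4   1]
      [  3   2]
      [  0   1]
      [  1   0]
Each vertex is the intersection of two constraint boundaries that also satisfies all remaining constraints:
  u = 0 and v = 0 → (0, 0)
  3u + 2v = 7 and v = 0 → (2.333, 0)
  3u + 2v = 7 and u = 0 → (0, 3.5)

Vertices: (0, 0), (2.333, 0), (0, 3.5)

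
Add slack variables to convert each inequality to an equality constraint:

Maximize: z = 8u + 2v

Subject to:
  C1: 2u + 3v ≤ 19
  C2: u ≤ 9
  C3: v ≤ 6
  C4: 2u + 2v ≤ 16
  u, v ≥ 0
max z = 8u + 2v

s.t.
  2u + 3v + s1 = 19
  u + s2 = 9
  v + s3 = 6
  2u + 2v + s4 = 16
  u, v, s1, s2, s3, s4 ≥ 0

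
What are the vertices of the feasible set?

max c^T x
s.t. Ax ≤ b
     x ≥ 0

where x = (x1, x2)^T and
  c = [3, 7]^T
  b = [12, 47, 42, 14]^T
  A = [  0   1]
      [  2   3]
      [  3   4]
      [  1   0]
Each vertex is the intersection of two constraint boundaries that also satisfies all remaining constraints:
  x1 = 0 and x2 = 0 → (0, 0)
  3x1 + 4x2 = 42 and x1 = 14 → (14, 0)
  3x1 + 4x2 = 42 and x1 = 0 → (0, 10.5)

Vertices: (0, 0), (14, 0), (0, 10.5)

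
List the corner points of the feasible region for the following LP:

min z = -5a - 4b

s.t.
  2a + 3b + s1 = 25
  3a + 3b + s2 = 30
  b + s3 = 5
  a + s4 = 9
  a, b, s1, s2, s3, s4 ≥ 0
Each vertex is the intersection of two constraint boundaries that also satisfies all remaining constraints:
  a = 0 and b = 0 → (0, 0)
  a = 9 and b = 0 → (9, 0)
  3a + 3b = 30 and a = 9 → (9, 1)
  2a + 3b = 25 and 3a + 3b = 30 → (5, 5)
  b = 5 and a = 0 → (0, 5)

Vertices: (0, 0), (9, 0), (9, 1), (5, 5), (0, 5)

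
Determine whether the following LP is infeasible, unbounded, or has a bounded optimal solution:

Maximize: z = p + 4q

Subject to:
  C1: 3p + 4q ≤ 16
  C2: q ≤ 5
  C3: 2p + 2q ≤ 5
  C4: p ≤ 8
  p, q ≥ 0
The point (0, 2.5) satisfies every constraint, so the LP is feasible; the constraints give p ≤ 8 and q ≤ 5, which with p, q ≥ 0 keep the feasible region inside a bounded box. A feasible, bounded LP attains a finite optimum at a vertex.

Feasible with finite optimum z* = 10 at (0, 2.5).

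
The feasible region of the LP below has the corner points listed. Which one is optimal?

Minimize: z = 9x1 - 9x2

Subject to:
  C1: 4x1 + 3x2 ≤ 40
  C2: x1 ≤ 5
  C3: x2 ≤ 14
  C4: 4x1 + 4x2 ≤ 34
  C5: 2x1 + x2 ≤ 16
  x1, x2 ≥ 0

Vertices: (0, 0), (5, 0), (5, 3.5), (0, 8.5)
(0, 8.5) with z = -76.5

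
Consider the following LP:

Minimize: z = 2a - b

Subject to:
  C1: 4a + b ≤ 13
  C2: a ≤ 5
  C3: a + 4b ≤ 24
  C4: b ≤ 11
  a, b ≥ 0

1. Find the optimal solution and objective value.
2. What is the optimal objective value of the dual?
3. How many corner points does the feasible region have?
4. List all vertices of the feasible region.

1. a = 0, b = 6, z = -6
2. -6 (by strong duality, equal to the primal optimum)
3. 4
4. (0, 0), (3.25, 0), (1.867, 5.533), (0, 6)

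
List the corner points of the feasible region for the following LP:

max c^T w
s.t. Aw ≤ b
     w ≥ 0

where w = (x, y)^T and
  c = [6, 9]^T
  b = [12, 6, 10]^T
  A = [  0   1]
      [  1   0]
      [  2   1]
Each vertex is the intersection of two constraint boundaries that also satisfies all remaining constraints:
  x = 0 and y = 0 → (0, 0)
  2x + y = 10 and y = 0 → (5, 0)
  2x + y = 10 and x = 0 → (0, 10)

Vertices: (0, 0), (5, 0), (0, 10)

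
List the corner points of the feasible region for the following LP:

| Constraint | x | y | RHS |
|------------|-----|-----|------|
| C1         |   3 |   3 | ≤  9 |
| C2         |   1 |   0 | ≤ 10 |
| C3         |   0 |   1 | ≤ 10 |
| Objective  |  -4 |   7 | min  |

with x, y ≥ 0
Each vertex is the intersection of two constraint boundaries that also satisfies all remaining constraints:
  x = 0 and y = 0 → (0, 0)
  3x + 3y = 9 and y = 0 → (3, 0)
  3x + 3y = 9 and x = 0 → (0, 3)

Vertices: (0, 0), (3, 0), (0, 3)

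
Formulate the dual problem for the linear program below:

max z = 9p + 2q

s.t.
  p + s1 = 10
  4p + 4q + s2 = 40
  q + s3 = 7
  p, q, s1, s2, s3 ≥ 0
Minimize: z = 10y1 + 40y2 + 7y3

Subject to:
  C1: -y1 - 4y2 ≤ -9
  C2: -4y2 - y3 ≤ -2
  y1, y2, y3 ≥ 0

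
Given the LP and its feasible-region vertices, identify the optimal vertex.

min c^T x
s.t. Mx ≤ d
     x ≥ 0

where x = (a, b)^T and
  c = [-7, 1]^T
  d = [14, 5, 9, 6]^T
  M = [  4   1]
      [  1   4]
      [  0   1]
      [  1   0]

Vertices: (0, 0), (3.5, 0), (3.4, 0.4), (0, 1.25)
Evaluating z = -7a + b at each vertex:
  (0, 0): z = 0
  (3.5, 0): z = -24.5
  (3.4, 0.4): z = -23.4
  (0, 1.25): z = 1.25

The smallest value is z = -24.5, attained at (3.5, 0).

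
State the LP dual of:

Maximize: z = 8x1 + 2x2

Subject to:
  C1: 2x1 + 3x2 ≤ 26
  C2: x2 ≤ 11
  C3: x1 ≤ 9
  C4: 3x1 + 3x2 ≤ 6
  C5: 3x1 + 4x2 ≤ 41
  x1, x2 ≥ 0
Minimize: z = 26y1 + 11y2 + 9y3 + 6y4 + 41y5

Subject to:
  C1: -2y1 - y3 - 3y4 - 3y5 ≤ -8
  C2: -3y1 - y2 - 3y4 - 4y5 ≤ -2
  y1, y2, y3, y4, y5 ≥ 0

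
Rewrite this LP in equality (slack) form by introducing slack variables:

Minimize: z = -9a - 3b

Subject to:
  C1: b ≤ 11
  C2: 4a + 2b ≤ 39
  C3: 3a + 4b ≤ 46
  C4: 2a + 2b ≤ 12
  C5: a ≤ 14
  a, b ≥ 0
min z = -9a - 3b

s.t.
  b + s1 = 11
  4a + 2b + s2 = 39
  3a + 4b + s3 = 46
  2a + 2b + s4 = 12
  a + s5 = 14
  a, b, s1, s2, s3, s4, s5 ≥ 0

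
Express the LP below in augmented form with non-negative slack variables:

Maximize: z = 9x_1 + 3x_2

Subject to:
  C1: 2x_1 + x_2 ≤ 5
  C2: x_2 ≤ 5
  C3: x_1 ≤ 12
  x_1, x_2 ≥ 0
max z = 9x_1 + 3x_2

s.t.
  2x_1 + x_2 + s1 = 5
  x_2 + s2 = 5
  x_1 + s3 = 12
  x_1, x_2, s1, s2, s3 ≥ 0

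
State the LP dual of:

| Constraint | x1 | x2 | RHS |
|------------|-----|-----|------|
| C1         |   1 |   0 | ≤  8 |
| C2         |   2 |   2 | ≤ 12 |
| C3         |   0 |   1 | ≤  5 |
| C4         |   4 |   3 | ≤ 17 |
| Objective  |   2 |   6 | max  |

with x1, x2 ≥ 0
Minimize: z = 8y1 + 12y2 + 5y3 + 17y4

Subject to:
  C1: -y1 - 2y2 - 4y4 ≤ -2
  C2: -2y2 - y3 - 3y4 ≤ -6
  y1, y2, y3, y4 ≥ 0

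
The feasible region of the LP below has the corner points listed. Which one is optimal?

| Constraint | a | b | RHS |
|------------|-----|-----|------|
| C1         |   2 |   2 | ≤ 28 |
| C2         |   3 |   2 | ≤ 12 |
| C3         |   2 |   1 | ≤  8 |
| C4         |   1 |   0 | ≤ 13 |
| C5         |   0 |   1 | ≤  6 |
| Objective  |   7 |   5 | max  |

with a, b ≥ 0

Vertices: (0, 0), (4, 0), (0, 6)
Evaluating z = 7a + 5b at each vertex:
  (0, 0): z = 0
  (4, 0): z = 28
  (0, 6): z = 30

The largest value is z = 30, attained at (0, 6).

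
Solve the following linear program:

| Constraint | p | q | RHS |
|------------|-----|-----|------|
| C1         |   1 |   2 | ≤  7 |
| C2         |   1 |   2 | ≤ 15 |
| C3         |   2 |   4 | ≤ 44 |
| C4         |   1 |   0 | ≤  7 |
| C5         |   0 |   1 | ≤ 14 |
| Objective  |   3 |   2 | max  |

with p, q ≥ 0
Each vertex is the intersection of two constraint boundaries that also satisfies all remaining constraints:
  p = 0 and q = 0 → (0, 0)
  p + 2q = 7 and p = 7 → (7, 0)
  p + 2q = 7 and p = 0 → (0, 3.5)

Evaluating z = 3p + 2q at each vertex:
  (0, 0): z = 0
  (7, 0): z = 21
  (0, 3.5): z = 7

The maximum is at (7, 0) with z = 21.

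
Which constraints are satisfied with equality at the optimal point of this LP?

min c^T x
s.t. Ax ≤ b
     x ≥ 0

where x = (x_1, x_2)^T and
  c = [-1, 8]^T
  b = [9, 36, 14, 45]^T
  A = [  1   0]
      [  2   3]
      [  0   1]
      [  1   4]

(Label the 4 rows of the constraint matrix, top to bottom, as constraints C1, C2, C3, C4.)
Optimal: x_1 = 9, x_2 = 0
Slack at optimum:
  C1: slack = 0 (binding)
  C2: slack = 18
  C3: slack = 14
  C4: slack = 36
  x_1 ≥ 0: x_1 = 9
  x_2 ≥ 0: x_2 = 0 (binding)
Binding constraints: C1, x_2 ≥ 0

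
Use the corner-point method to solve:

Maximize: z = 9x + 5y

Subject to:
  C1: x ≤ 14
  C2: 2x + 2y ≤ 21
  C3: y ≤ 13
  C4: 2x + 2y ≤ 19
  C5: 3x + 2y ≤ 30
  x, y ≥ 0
Each vertex is the intersection of two constraint boundaries that also satisfies all remaining constraints:
  x = 0 and y = 0 → (0, 0)
  2x + 2y = 19 and y = 0 → (9.5, 0)
  2x + 2y = 19 and x = 0 → (0, 9.5)

Evaluating z = 9x + 5y at each vertex:
  (0, 0): z = 0
  (9.5, 0): z = 85.5
  (0, 9.5): z = 47.5

The maximum is at (9.5, 0) with z = 85.5.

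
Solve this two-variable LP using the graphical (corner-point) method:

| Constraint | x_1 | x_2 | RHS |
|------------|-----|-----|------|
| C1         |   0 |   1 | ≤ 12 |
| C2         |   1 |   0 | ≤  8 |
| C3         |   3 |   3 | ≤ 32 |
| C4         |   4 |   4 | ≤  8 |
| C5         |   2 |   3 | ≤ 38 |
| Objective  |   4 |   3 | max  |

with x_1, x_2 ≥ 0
x_1 = 2, x_2 = 0, z = 8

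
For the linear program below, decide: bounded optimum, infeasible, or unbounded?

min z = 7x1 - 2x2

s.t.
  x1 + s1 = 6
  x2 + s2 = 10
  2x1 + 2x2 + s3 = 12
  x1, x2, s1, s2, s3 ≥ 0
The point (0, 6) satisfies every constraint, so the LP is feasible; the constraints give x1 ≤ 6 and x2 ≤ 10, which with x1, x2 ≥ 0 keep the feasible region inside a bounded box. A feasible, bounded LP attains a finite optimum at a vertex.

Evaluating z = 7x1 - 2x2 at each vertex:
  (0, 0): z = 0
  (6, 0): z = 42
  (0, 6): z = -12

Feasible with finite optimum z* = -12 at (0, 6).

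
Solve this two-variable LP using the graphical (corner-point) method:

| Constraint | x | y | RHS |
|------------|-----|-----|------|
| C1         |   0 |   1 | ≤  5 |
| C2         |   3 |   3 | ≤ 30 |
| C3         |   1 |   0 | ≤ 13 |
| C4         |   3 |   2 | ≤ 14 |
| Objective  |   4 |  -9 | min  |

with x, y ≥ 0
Each vertex is the intersection of two constraint boundaries that also satisfies all remaining constraints:
  x = 0 and y = 0 → (0, 0)
  3x + 2y = 14 and y = 0 → (4.667, 0)
  y = 5 and 3x + 2y = 14 → (1.333, 5)
  y = 5 and x = 0 → (0, 5)

Evaluating z = 4x - 9y at each vertex:
  (0, 0): z = 0
  (4.667, 0): z = 18.67
  (1.333, 5): z = -39.67
  (0, 5): z = -45

The minimum is at (0, 5) with z = -45.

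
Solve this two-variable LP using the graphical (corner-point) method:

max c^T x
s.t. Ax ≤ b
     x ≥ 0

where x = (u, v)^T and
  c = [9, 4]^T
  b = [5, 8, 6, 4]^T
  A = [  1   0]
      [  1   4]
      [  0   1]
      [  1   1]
u = 4, v = 0, z = 36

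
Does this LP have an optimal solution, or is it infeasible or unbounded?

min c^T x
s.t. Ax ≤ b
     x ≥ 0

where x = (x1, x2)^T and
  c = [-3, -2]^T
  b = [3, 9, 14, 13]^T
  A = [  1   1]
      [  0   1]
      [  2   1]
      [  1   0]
The point (3, 0) satisfies every constraint, so the LP is feasible; the constraints give x1 ≤ 13 and x2 ≤ 9, which with x1, x2 ≥ 0 keep the feasible region inside a bounded box. A feasible, bounded LP attains a finite optimum at a vertex.

The LP has an optimal solution: (3, 0) with z = -9.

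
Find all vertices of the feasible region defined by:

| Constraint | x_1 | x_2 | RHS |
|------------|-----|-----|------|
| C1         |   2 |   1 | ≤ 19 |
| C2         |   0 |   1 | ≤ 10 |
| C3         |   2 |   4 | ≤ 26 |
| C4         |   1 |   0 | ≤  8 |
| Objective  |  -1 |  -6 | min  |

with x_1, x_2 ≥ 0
Each vertex is the intersection of two constraint boundaries that also satisfies all remaining constraints:
  x_1 = 0 and x_2 = 0 → (0, 0)
  x_1 = 8 and x_2 = 0 → (8, 0)
  2x_1 + 4x_2 = 26 and x_1 = 8 → (8, 2.5)
  2x_1 + 4x_2 = 26 and x_1 = 0 → (0, 6.5)

Vertices: (0, 0), (8, 0), (8, 2.5), (0, 6.5)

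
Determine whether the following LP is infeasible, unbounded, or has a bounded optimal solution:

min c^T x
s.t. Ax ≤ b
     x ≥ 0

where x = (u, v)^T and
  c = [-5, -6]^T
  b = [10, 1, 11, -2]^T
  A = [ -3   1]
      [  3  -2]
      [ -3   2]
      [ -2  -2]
Feasible point: (0, 1) satisfies every constraint, so the LP is feasible.
Direction d = (2, 3): for each constraint row a, a·d ≤ 0 —
  (-3)(2) + (1)(3) = -3 ≤ 0
  (3)(2) + (-2)(3) = 0 ≤ 0
  (-3)(2) + (2)(3) = 0 ≤ 0
  (-2)(2) + (-2)(3) = -10 ≤ 0
and d ≥ 0, so (0, 1) + t·d stays feasible for every t ≥ 0. Along this ray z = -5u - 6v changes by -28 per unit t, so z → −∞.

Unbounded — the objective can decrease without bound over the feasible region.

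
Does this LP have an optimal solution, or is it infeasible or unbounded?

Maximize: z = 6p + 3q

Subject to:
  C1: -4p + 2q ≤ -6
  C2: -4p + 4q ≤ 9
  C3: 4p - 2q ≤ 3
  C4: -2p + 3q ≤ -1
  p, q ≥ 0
C3 requires 4p - 2q ≤ 3, while C1 (-4p + 2q ≤ -6) is equivalent to 4p - 2q ≥ 6. Together they would need 6 ≤ 4p - 2q ≤ 3, which is impossible since 6 > 3. No point satisfies all constraints.

The feasible region is empty; the LP is infeasible.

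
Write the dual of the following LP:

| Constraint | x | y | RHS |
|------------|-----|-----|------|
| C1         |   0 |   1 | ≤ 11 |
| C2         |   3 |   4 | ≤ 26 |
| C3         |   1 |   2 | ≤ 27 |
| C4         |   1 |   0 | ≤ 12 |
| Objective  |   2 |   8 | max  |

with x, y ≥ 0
Minimize: z = 11y1 + 26y2 + 27y3 + 12y4

Subject to:
  C1: -3y2 - y3 - y4 ≤ -2
  C2: -y1 - 4y2 - 2y3 ≤ -8
  y1, y2, y3, y4 ≥ 0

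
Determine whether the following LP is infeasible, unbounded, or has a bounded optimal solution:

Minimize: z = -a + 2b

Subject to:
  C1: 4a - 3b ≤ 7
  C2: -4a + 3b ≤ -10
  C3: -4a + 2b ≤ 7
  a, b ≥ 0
C1 requires 4a - 3b ≤ 7, while C2 (-4a + 3b ≤ -10) is equivalent to 4a - 3b ≥ 10. Together they would need 10 ≤ 4a - 3b ≤ 7, which is impossible since 10 > 7. No point satisfies all constraints.

Infeasible — the constraint set is empty.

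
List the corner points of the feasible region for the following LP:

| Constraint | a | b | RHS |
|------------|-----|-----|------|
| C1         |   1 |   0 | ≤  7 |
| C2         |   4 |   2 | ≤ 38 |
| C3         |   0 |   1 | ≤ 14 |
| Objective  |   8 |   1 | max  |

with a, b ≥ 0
Each vertex is the intersection of two constraint boundaries that also satisfies all remaining constraints:
  a = 0 and b = 0 → (0, 0)
  a = 7 and b = 0 → (7, 0)
  a = 7 and 4a + 2b = 38 → (7, 5)
  4a + 2b = 38 and b = 14 → (2.5, 14)
  b = 14 and a = 0 → (0, 14)

Vertices: (0, 0), (7, 0), (7, 5), (2.5, 14), (0, 14)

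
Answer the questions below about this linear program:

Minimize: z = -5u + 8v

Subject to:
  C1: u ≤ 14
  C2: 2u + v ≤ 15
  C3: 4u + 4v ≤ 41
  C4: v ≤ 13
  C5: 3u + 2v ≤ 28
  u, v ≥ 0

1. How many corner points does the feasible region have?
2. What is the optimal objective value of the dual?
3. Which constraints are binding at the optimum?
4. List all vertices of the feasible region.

1. 4
2. -37.5 (by strong duality, equal to the primal optimum)
3. C2, v ≥ 0
4. (0, 0), (7.5, 0), (4.75, 5.5), (0, 10.25)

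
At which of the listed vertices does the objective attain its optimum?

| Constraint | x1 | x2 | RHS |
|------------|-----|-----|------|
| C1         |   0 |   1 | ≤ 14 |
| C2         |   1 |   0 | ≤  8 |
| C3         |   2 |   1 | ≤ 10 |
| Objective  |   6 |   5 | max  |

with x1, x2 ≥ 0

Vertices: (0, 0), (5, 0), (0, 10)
Evaluating z = 6x1 + 5x2 at each vertex:
  (0, 0): z = 0
  (5, 0): z = 30
  (0, 10): z = 50

The largest value is z = 50, attained at (0, 10).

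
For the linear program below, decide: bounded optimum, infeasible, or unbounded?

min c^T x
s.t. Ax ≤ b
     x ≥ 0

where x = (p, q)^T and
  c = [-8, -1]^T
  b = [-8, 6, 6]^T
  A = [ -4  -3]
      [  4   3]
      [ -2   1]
One constraint requires 4p + 3q ≤ 6, while the constraint -4p - 3q ≤ -8 is equivalent to 4p + 3q ≥ 8. Together they would need 8 ≤ 4p + 3q ≤ 6, which is impossible since 8 > 6. No point satisfies all constraints.

Infeasible — the constraint set is empty.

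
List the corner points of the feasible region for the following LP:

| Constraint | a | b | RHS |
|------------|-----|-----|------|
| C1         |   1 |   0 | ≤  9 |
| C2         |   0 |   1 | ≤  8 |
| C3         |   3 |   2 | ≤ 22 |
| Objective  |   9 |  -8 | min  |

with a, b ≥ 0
Each vertex is the intersection of two constraint boundaries that also satisfies all remaining constraints:
  a = 0 and b = 0 → (0, 0)
  3a + 2b = 22 and b = 0 → (7.333, 0)
  b = 8 and 3a + 2b = 22 → (2, 8)
  b = 8 and a = 0 → (0, 8)

Vertices: (0, 0), (7.333, 0), (2, 8), (0, 8)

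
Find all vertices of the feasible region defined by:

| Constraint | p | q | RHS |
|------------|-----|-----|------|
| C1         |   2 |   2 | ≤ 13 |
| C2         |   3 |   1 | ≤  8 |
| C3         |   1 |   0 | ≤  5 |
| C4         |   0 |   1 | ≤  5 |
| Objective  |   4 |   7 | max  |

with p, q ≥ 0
Each vertex is the intersection of two constraint boundaries that also satisfies all remaining constraints:
  p = 0 and q = 0 → (0, 0)
  3p + q = 8 and q = 0 → (2.667, 0)
  3p + q = 8 and q = 5 → (1, 5)
  q = 5 and p = 0 → (0, 5)

Vertices: (0, 0), (2.667, 0), (1, 5), (0, 5)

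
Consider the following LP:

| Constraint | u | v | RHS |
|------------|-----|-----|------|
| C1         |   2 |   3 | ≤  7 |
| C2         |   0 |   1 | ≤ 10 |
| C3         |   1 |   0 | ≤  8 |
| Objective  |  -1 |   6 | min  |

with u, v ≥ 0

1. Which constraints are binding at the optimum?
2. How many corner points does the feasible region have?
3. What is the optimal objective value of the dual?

1. C1, v ≥ 0
2. 3
3. -3.5 (by strong duality, equal to the primal optimum)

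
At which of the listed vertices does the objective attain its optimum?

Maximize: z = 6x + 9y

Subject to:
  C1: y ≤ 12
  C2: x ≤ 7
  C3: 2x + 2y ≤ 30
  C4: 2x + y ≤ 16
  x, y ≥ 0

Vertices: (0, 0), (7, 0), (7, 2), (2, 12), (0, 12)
Evaluating z = 6x + 9y at each vertex:
  (0, 0): z = 0
  (7, 0): z = 42
  (7, 2): z = 60
  (2, 12): z = 120
  (0, 12): z = 108

The largest value is z = 120, attained at (2, 12).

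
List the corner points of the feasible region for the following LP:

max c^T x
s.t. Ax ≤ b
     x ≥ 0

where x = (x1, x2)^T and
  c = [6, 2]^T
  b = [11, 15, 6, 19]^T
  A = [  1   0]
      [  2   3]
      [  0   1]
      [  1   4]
Each vertex is the intersection of two constraint boundaries that also satisfies all remaining constraints:
  x1 = 0 and x2 = 0 → (0, 0)
  2x1 + 3x2 = 15 and x2 = 0 → (7.5, 0)
  2x1 + 3x2 = 15 and x1 + 4x2 = 19 → (0.6, 4.6)
  x1 + 4x2 = 19 and x1 = 0 → (0, 4.75)

Vertices: (0, 0), (7.5, 0), (0.6, 4.6), (0, 4.75)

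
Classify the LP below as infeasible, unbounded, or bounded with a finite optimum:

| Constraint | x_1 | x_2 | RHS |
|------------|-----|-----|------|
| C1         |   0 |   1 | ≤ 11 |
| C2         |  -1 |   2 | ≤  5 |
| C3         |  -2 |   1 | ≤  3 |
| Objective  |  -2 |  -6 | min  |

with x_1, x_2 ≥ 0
Feasible point: (0, 0) satisfies every constraint, so the LP is feasible.
Direction d = (1, 0): for each constraint row a, a·d ≤ 0 —
  (0)(1) + (1)(0) = 0 ≤ 0
  (-1)(1) + (2)(0) = -1 ≤ 0
  (-2)(1) + (1)(0) = -2 ≤ 0
and d ≥ 0, so (0, 0) + t·d stays feasible for every t ≥ 0. Along this ray z = -2x_1 - 6x_2 changes by -2 per unit t, so z → −∞.

The LP is unbounded; z can be made arbitrarily small.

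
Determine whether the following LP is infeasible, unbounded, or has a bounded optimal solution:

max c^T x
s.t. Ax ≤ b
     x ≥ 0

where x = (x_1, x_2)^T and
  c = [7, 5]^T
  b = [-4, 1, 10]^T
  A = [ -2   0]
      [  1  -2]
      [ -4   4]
Feasible point: (2, 1) satisfies every constraint, so the LP is feasible.
Direction d = (1, 1): for each constraint row a, a·d ≤ 0 —
  (-2)(1) + (0)(1) = -2 ≤ 0
  (1)(1) + (-2)(1) = -1 ≤ 0
  (-4)(1) + (4)(1) = 0 ≤ 0
and d ≥ 0, so (2, 1) + t·d stays feasible for every t ≥ 0. Along this ray z = 7x_1 + 5x_2 changes by 12 per unit t, so z → +∞.

Unbounded — the objective can increase without bound over the feasible region.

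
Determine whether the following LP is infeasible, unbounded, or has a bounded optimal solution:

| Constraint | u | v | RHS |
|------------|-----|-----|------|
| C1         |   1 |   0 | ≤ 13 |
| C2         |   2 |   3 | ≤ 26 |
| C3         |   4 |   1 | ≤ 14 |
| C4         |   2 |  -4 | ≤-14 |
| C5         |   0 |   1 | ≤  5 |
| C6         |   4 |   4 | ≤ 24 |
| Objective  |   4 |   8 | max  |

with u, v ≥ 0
The point (1, 5) satisfies every constraint, so the LP is feasible; the constraints give u ≤ 13 and v ≤ 5, which with u, v ≥ 0 keep the feasible region inside a bounded box. A feasible, bounded LP attains a finite optimum at a vertex.

The LP has an optimal solution: (1, 5) with z = 44.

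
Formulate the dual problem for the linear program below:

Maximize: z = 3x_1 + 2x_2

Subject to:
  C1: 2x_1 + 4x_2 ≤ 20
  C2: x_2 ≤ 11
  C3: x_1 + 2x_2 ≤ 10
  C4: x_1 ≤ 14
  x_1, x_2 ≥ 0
Minimize: z = 20y1 + 11y2 + 10y3 + 14y4

Subject to:
  C1: -2y1 - y3 - y4 ≤ -3
  C2: -4y1 - y2 - 2y3 ≤ -2
  y1, y2, y3, y4 ≥ 0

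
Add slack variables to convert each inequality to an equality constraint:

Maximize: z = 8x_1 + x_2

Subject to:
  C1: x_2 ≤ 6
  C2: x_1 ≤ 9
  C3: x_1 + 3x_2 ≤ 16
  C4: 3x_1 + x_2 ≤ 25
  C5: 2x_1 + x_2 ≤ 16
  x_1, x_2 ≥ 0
max z = 8x_1 + x_2

s.t.
  x_2 + s1 = 6
  x_1 + s2 = 9
  x_1 + 3x_2 + s3 = 16
  3x_1 + x_2 + s4 = 25
  2x_1 + x_2 + s5 = 16
  x_1, x_2, s1, s2, s3, s4, s5 ≥ 0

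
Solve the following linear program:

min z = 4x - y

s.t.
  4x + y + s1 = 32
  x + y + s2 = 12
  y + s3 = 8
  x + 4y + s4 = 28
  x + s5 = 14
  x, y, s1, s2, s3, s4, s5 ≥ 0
Each vertex is the intersection of two constraint boundaries that also satisfies all remaining constraints:
  x = 0 and y = 0 → (0, 0)
  4x + y = 32 and y = 0 → (8, 0)
  4x + y = 32 and x + y = 12 → (6.667, 5.333)
  x + 4y = 28 and x = 0 → (0, 7)

Evaluating z = 4x - y at each vertex:
  (0, 0): z = 0
  (8, 0): z = 32
  (6.667, 5.333): z = 21.33
  (0, 7): z = -7

The minimum is at (0, 7) with z = -7.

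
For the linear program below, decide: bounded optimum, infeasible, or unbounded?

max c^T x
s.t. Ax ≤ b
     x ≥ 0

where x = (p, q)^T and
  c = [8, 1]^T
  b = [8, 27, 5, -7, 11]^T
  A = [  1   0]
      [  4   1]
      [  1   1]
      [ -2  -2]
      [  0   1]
The point (5, 0) satisfies every constraint, so the LP is feasible; the constraints give p ≤ 8 and q ≤ 11, which with p, q ≥ 0 keep the feasible region inside a bounded box. A feasible, bounded LP attains a finite optimum at a vertex.

Evaluating z = 8p + q at each vertex:
  (3.5, 0): z = 28
  (5, 0): z = 40
  (0, 5): z = 5
  (0, 3.5): z = 3.5

The LP has an optimal solution: (5, 0) with z = 40.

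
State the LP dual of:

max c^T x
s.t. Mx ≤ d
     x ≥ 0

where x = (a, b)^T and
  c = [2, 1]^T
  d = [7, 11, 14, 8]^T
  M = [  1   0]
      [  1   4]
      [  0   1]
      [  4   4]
Minimize: z = 7y1 + 11y2 + 14y3 + 8y4

Subject to:
  C1: -y1 - y2 - 4y4 ≤ -2
  C2: -4y2 - y3 - 4y4 ≤ -1
  y1, y2, y3, y4 ≥ 0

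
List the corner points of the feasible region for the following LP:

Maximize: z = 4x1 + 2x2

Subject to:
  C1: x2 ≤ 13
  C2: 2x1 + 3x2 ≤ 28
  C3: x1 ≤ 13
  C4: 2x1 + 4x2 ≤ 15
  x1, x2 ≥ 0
Each vertex is the intersection of two constraint boundaries that also satisfies all remaining constraints:
  x1 = 0 and x2 = 0 → (0, 0)
  2x1 + 4x2 = 15 and x2 = 0 → (7.5, 0)
  2x1 + 4x2 = 15 and x1 = 0 → (0, 3.75)

Vertices: (0, 0), (7.5, 0), (0, 3.75)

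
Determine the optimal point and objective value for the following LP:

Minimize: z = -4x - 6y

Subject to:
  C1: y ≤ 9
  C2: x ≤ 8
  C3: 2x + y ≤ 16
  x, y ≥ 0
x = 3.5, y = 9, z = -68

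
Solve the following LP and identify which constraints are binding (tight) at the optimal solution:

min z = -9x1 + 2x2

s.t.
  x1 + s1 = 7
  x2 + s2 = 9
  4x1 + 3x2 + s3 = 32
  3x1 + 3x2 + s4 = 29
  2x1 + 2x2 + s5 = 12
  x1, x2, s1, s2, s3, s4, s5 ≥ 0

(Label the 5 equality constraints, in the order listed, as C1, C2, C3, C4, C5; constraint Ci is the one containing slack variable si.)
Optimal: x1 = 6, x2 = 0
Binding: C5, x2 ≥ 0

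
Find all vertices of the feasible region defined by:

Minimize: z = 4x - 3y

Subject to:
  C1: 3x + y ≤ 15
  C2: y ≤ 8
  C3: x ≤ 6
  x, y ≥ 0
Each vertex is the intersection of two constraint boundaries that also satisfies all remaining constraints:
  x = 0 and y = 0 → (0, 0)
  3x + y = 15 and y = 0 → (5, 0)
  3x + y = 15 and y = 8 → (2.333, 8)
  y = 8 and x = 0 → (0, 8)

Vertices: (0, 0), (5, 0), (2.333, 8), (0, 8)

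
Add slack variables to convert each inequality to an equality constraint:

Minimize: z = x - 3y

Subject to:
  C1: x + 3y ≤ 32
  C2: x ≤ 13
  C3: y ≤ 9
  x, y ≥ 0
min z = x - 3y

s.t.
  x + 3y + s1 = 32
  x + s2 = 13
  y + s3 = 9
  x, y, s1, s2, s3 ≥ 0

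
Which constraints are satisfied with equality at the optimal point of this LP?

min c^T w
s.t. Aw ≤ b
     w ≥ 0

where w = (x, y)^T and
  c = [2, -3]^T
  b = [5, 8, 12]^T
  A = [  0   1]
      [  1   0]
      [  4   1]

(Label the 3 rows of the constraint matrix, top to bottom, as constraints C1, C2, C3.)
Optimal: x = 0, y = 5
Binding: C1, x ≥ 0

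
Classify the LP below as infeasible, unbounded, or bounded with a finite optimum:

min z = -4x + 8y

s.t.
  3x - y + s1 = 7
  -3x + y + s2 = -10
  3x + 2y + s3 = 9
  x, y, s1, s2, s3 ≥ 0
The row 3x - y + s1 = 7 with s1 ≥ 0 requires 3x - y ≤ 7, while the row -3x + y + s2 = -10 with s2 ≥ 0 is equivalent to 3x - y ≥ 10. Together they would need 10 ≤ 3x - y ≤ 7, which is impossible since 10 > 7. No point satisfies all constraints.

The feasible region is empty; the LP is infeasible.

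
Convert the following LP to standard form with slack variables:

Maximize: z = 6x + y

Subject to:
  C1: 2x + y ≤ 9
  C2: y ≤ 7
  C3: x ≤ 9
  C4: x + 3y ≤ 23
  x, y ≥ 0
max z = 6x + y

s.t.
  2x + y + s1 = 9
  y + s2 = 7
  x + s3 = 9
  x + 3y + s4 = 23
  x, y, s1, s2, s3, s4 ≥ 0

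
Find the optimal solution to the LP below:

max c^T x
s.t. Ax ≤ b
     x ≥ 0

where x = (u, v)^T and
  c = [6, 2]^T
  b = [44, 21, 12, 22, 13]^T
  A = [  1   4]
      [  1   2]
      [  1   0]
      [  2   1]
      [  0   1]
Each vertex is the intersection of two constraint boundaries that also satisfies all remaining constraints:
  u = 0 and v = 0 → (0, 0)
  2u + v = 22 and v = 0 → (11, 0)
  u + 2v = 21 and 2u + v = 22 → (7.667, 6.667)
  u + 2v = 21 and u = 0 → (0, 10.5)

Evaluating z = 6u + 2v at each vertex:
  (0, 0): z = 0
  (11, 0): z = 66
  (7.667, 6.667): z = 59.33
  (0, 10.5): z = 21

The maximum is at (11, 0) with z = 66.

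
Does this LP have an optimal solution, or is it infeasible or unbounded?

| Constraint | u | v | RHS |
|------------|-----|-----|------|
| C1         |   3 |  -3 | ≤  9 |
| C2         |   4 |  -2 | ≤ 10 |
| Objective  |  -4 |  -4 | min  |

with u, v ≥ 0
Feasible point: (0, 0) satisfies every constraint, so the LP is feasible.
Direction d = (0, 1): for each constraint row a, a·d ≤ 0 —
  (3)(0) + (-3)(1) = -3 ≤ 0
  (4)(0) + (-2)(1) = -2 ≤ 0
and d ≥ 0, so (0, 0) + t·d stays feasible for every t ≥ 0. Along this ray z = -4u - 4v changes by -4 per unit t, so z → −∞.

The LP is unbounded; z can be made arbitrarily small.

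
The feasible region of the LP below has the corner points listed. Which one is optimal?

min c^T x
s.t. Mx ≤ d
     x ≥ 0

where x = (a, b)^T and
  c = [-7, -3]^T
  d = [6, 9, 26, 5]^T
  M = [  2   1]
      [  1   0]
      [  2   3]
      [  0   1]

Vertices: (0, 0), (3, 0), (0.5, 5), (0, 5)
(3, 0) with z = -21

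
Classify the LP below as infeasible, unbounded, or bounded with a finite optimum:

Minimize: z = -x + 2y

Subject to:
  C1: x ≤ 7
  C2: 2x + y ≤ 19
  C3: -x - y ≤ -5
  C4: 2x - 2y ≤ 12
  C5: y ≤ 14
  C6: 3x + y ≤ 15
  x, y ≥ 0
The point (5, 0) satisfies every constraint, so the LP is feasible; the constraints give x ≤ 7 and y ≤ 14, which with x, y ≥ 0 keep the feasible region inside a bounded box. A feasible, bounded LP attains a finite optimum at a vertex.

Evaluating z = -x + 2y at each vertex:
  (0, 5): z = 10
  (5, 0): z = -5
  (0.3333, 14): z = 27.67
  (0, 14): z = 28

Feasible with finite optimum z* = -5 at (5, 0).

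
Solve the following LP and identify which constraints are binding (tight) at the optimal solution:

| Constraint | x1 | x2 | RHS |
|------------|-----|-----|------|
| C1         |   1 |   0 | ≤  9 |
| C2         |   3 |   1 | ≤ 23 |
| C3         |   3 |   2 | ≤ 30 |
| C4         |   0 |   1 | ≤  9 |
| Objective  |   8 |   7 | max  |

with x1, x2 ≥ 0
Optimal: x1 = 4, x2 = 9
Slack at optimum:
  C1: slack = 5
  C2: slack = 2
  C3: slack = 0 (binding)
  C4: slack = 0 (binding)
  x1 ≥ 0: x1 = 4
  x2 ≥ 0: x2 = 9
Binding constraints: C3, C4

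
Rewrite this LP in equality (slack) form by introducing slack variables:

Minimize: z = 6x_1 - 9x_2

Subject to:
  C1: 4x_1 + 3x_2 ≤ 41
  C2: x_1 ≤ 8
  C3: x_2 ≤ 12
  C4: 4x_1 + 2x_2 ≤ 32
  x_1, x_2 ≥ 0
min z = 6x_1 - 9x_2

s.t.
  4x_1 + 3x_2 + s1 = 41
  x_1 + s2 = 8
  x_2 + s3 = 12
  4x_1 + 2x_2 + s4 = 32
  x_1, x_2, s1, s2, s3, s4 ≥ 0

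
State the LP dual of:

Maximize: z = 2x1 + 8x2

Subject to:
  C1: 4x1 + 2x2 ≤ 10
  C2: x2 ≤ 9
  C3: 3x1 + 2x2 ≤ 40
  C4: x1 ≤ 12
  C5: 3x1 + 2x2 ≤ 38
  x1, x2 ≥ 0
Minimize: z = 10y1 + 9y2 + 40y3 + 12y4 + 38y5

Subject to:
  C1: -4y1 - 3y3 - y4 - 3y5 ≤ -2
  C2: -2y1 - y2 - 2y3 - 2y5 ≤ -8
  y1, y2, y3, y4, y5 ≥ 0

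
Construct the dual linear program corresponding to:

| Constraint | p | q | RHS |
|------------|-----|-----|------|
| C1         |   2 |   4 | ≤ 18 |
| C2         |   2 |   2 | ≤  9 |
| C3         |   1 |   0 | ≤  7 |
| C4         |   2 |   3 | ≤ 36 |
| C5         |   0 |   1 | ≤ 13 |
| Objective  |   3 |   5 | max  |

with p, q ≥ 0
Minimize: z = 18y1 + 9y2 + 7y3 + 36y4 + 13y5

Subject to:
  C1: -2y1 - 2y2 - y3 - 2y4 ≤ -3
  C2: -4y1 - 2y2 - 3y4 - y5 ≤ -5
  y1, y2, y3, y4, y5 ≥ 0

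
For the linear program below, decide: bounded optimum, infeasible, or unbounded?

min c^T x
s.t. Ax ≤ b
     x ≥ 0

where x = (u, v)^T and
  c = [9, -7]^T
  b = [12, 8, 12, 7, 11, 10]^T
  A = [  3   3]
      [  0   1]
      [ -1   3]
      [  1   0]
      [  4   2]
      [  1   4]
The point (0, 2.5) satisfies every constraint, so the LP is feasible; the constraints give u ≤ 7 and v ≤ 8, which with u, v ≥ 0 keep the feasible region inside a bounded box. A feasible, bounded LP attains a finite optimum at a vertex.

Evaluating z = 9u - 7v at each vertex:
  (0, 0): z = 0
  (2.75, 0): z = 24.75
  (1.714, 2.071): z = 0.9286
  (0, 2.5): z = -17.5

Bounded optimum: z* = -17.5 at (0, 2.5).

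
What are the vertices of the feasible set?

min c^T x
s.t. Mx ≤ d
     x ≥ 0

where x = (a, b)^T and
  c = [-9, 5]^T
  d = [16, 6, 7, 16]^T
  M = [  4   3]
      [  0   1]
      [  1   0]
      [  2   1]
Each vertex is the intersection of two constraint boundaries that also satisfies all remaining constraints:
  a = 0 and b = 0 → (0, 0)
  4a + 3b = 16 and b = 0 → (4, 0)
  4a + 3b = 16 and a = 0 → (0, 5.333)

Vertices: (0, 0), (4, 0), (0, 5.333)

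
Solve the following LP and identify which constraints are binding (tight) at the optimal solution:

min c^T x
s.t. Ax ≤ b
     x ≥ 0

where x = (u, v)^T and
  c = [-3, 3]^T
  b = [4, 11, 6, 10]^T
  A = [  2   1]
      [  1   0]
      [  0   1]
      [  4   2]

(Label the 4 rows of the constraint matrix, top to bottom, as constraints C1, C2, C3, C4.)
Optimal: u = 2, v = 0
Slack at optimum:
  C1: slack = 0 (binding)
  C2: slack = 9
  C3: slack = 6
  C4: slack = 2
  u ≥ 0: u = 2
  v ≥ 0: v = 0 (binding)
Binding constraints: C1, v ≥ 0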